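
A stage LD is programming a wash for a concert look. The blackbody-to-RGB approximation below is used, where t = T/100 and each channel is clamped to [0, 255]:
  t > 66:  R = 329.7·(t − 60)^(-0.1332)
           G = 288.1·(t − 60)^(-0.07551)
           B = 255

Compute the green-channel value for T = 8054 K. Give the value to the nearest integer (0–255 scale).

t = 8054/100 = 80.54; the t > 66 branch applies.
G = 288.1·(80.54 − 60)^(-0.07551) = 288.1·20.54^(-0.07551) = 288.1·0.79595 = 229.313.
Rounded: 229.

229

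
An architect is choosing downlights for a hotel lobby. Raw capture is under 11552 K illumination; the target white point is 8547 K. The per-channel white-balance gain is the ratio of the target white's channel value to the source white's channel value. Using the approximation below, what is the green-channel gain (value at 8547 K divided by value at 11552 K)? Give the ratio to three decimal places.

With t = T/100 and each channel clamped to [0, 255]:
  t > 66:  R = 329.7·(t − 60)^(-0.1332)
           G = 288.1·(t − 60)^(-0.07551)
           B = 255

At 11552 K (t = 115.52):
  G = 288.1·(115.52 − 60)^(-0.07551) = 288.1·55.52^(-0.07551) = 288.1·0.73837 = 212.726.
At 8547 K (t = 85.47):
  G = 288.1·(85.47 − 60)^(-0.07551) = 288.1·25.47^(-0.07551) = 288.1·0.78312 = 225.618.
Gain = 225.618 / 212.726 = 1.0606 → 1.061.

1.061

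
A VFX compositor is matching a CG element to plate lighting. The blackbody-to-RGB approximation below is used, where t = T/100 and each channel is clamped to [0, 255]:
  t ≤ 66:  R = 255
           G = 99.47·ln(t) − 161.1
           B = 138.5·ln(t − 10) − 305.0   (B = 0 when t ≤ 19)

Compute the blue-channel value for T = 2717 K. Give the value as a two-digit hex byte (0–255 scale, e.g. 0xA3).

t = 2717/100 = 27.17; the t ≤ 66 branch applies.
B = 138.5·ln(27.17 − 10) − 305.0 = 138.5·ln 17.17 − 305.0 = 138.5·2.8432 − 305.0 = 88.778.
Rounded: 89; in hex, 0x59.

0x59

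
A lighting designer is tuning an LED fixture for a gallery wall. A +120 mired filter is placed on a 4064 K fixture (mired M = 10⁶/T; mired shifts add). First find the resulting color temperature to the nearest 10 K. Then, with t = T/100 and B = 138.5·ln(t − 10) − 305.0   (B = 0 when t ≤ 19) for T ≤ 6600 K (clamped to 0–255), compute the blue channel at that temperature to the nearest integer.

M_in = 10⁶/4064 = 246.06; M_out = 246.06 + (+120) = 366.06.
T_out = 10⁶/366.06 = 2731.8 K → 2730 K; t = 27.3.
B = 138.5·ln(27.3 − 10) − 305.0 = 138.5·ln 17.3 − 305.0 = 138.5·2.8507 − 305.0 = 89.823.
Rounded: 90.

90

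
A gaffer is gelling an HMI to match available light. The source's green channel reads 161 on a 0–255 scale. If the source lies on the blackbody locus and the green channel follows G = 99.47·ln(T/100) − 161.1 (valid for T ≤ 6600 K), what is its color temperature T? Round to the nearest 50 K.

ln t = (161 + 161.1) / 99.47 = 3.2382.
t = e^3.2382 = 25.487.
T = 100·t = 2549 K → 2550 K to the nearest 50 K.

2550 K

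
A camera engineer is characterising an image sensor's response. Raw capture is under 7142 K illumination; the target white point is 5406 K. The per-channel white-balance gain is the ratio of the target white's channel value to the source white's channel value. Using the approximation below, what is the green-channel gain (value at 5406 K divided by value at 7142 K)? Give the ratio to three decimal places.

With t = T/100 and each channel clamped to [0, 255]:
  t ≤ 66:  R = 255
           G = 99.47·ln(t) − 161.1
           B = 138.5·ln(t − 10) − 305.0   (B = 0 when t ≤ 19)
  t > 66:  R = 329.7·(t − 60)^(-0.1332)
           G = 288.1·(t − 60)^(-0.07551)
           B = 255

At 7142 K (t = 71.42):
  G = 288.1·(71.42 − 60)^(-0.07551) = 288.1·11.42^(-0.07551) = 288.1·0.83202 = 239.706.
At 5406 K (t = 54.06):
  G = 99.47·ln 54.06 − 161.1 = 99.47·3.9901 − 161.1 = 235.795.
Gain = 235.795 / 239.706 = 0.9837 → 0.984.

0.984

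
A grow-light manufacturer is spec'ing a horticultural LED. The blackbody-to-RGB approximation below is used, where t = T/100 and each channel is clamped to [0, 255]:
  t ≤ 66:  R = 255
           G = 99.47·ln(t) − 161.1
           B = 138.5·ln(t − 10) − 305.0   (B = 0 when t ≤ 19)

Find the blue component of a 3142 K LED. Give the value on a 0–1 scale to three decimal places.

t = 3142/100 = 31.42; the t ≤ 66 branch applies.
B = 138.5·ln(31.42 − 10) − 305.0 = 138.5·ln 21.42 − 305.0 = 138.5·3.0643 − 305.0 = 119.409.
On a 0–1 scale: 119.409/255 = 0.4683 → 0.468.

0.468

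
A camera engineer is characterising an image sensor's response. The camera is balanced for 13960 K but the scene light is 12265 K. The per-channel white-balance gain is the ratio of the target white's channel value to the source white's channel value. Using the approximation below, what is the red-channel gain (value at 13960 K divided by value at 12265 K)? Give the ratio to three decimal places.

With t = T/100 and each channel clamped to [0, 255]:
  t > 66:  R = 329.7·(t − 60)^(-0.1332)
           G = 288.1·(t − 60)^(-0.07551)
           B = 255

At 12265 K (t = 122.65):
  R = 329.7·(122.65 − 60)^(-0.1332) = 329.7·62.65^(-0.1332) = 329.7·0.57630 = 190.007.
At 13960 K (t = 139.6):
  R = 329.7·(139.6 − 60)^(-0.1332) = 329.7·79.6^(-0.1332) = 329.7·0.55821 = 184.042.
Gain = 184.042 / 190.007 = 0.9686 → 0.969.

0.969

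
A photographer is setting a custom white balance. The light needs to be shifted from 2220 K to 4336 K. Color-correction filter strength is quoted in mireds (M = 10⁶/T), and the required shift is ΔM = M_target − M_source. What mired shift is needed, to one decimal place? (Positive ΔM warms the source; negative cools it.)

M_source = 10⁶/2220 = 450.450; M_target = 10⁶/4336 = 230.627.
ΔM = 230.627 − 450.450 = -219.823 → -219.8 mireds, a cooling shift.

-219.8 mireds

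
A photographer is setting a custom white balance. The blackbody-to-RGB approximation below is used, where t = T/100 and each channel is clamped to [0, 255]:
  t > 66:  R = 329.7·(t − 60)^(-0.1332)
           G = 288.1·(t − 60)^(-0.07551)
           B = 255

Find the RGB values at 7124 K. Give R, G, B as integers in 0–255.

t = 7124/100 = 71.24; the t > 66 branch applies.
R = 329.7·(71.24 − 60)^(-0.1332) = 329.7·11.24^(-0.1332) = 329.7·0.72450 = 238.867.
G = 288.1·(71.24 − 60)^(-0.07551) = 288.1·11.24^(-0.07551) = 288.1·0.83302 = 239.994.
B = 255 by definition for t > 66.
Rounded: (239, 240, 255).

R=239, G=240, B=255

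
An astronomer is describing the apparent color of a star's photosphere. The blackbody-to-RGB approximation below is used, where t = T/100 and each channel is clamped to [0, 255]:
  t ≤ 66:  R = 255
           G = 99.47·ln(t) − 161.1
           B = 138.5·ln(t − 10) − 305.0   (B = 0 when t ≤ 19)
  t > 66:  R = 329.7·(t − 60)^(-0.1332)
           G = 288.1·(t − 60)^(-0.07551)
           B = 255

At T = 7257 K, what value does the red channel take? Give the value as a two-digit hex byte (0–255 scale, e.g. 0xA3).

0xEB

t = 7257/100 = 72.57; the t > 66 branch applies.
R = 329.7·(72.57 − 60)^(-0.1332) = 329.7·12.57^(-0.1332) = 329.7·0.71379 = 235.336.
Rounded: 235; in hex, 0xEB.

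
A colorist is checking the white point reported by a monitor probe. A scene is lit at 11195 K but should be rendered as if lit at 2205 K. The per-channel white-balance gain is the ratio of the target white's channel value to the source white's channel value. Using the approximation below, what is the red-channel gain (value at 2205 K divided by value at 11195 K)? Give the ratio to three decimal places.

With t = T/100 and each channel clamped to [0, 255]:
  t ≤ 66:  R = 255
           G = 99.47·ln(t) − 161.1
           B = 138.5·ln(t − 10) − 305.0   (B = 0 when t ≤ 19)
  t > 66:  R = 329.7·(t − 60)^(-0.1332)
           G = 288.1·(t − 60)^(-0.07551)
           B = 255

1.309

At 11195 K (t = 111.95):
  R = 329.7·(111.95 − 60)^(-0.1332) = 329.7·51.95^(-0.1332) = 329.7·0.59086 = 194.806.
At 2205 K (t = 22.05):
  R = 255 by definition for t ≤ 66.
Gain = 255.000 / 194.806 = 1.3090 → 1.309.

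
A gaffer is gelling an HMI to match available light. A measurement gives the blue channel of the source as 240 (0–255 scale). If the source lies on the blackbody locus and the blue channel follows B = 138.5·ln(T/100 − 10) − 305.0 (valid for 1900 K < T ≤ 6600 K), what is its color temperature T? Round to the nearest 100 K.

ln(t − 10) = (240 + 305.0) / 138.5 = 3.9350.
t − 10 = e^3.9350 = 51.163, so t = 61.163.
T = 100·t = 6116 K → 6100 K to the nearest 100 K.

6100 K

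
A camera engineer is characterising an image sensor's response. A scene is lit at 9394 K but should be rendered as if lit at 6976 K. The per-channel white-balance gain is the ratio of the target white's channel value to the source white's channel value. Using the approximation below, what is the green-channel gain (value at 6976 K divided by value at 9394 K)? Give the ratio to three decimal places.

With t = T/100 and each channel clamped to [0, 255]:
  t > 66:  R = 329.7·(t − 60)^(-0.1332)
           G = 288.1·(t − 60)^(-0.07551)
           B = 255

At 9394 K (t = 93.94):
  G = 288.1·(93.94 − 60)^(-0.07551) = 288.1·33.94^(-0.07551) = 288.1·0.76633 = 220.780.
At 6976 K (t = 69.76):
  G = 288.1·(69.76 − 60)^(-0.07551) = 288.1·9.76^(-0.07551) = 288.1·0.84195 = 242.566.
Gain = 242.566 / 220.780 = 1.0987 → 1.099.

1.099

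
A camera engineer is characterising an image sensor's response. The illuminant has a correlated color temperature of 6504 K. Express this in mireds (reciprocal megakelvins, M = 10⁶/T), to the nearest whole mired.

154 mireds

M = 10⁶ / 6504 = 153.752 → 154 mireds.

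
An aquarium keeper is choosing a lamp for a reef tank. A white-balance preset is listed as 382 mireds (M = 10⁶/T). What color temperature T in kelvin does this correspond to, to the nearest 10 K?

2620 K

T = 10⁶ / 382 = 2617.80 K → 2620 K.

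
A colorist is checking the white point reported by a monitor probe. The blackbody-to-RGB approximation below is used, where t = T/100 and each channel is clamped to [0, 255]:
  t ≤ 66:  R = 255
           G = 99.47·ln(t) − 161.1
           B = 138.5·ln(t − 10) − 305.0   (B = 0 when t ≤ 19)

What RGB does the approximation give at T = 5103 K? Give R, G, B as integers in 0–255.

R=255, G=230, B=209

t = 5103/100 = 51.03; the t ≤ 66 branch applies.
R = 255 by definition for t ≤ 66.
G = 99.47·ln 51.03 − 161.1 = 99.47·3.9324 − 161.1 = 230.057.
B = 138.5·ln(51.03 − 10) − 305.0 = 138.5·ln 41.03 − 305.0 = 138.5·3.7143 − 305.0 = 209.431.
Rounded: (255, 230, 209).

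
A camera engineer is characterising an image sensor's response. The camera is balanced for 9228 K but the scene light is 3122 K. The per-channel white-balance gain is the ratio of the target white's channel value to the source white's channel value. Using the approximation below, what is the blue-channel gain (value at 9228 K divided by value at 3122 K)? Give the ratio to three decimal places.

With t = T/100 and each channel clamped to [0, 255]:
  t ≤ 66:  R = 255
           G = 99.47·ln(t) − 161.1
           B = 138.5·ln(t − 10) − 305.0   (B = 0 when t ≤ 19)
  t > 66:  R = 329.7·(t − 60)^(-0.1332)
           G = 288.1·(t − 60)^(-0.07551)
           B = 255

At 3122 K (t = 31.22):
  B = 138.5·ln(31.22 − 10) − 305.0 = 138.5·ln 21.22 − 305.0 = 138.5·3.0549 − 305.0 = 118.110.
At 9228 K (t = 92.28):
  B = 255 by definition for t > 66.
Gain = 255.000 / 118.110 = 2.1590 → 2.159.

2.159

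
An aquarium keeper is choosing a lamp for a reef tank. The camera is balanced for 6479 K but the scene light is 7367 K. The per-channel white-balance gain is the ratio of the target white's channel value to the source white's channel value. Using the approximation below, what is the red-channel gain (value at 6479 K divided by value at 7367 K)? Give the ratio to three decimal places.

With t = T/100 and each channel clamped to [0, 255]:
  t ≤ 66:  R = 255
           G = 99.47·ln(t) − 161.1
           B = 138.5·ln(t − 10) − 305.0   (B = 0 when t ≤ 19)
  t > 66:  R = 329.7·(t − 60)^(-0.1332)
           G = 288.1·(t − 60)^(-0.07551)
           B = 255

At 7367 K (t = 73.67):
  R = 329.7·(73.67 − 60)^(-0.1332) = 329.7·13.67^(-0.1332) = 329.7·0.70586 = 232.720.
At 6479 K (t = 64.79):
  R = 255 by definition for t ≤ 66.
Gain = 255.000 / 232.720 = 1.0957 → 1.096.

1.096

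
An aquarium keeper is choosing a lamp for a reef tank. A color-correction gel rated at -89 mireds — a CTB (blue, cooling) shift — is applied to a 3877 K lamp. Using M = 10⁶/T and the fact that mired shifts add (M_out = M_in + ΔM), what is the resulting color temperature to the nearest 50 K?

5900 K

M_in = 10⁶/3877 = 257.93 mireds.
M_out = 257.93 + (-89) = 168.93 mireds.
T_out = 10⁶/168.93 = 5919.6 K → 5900 K.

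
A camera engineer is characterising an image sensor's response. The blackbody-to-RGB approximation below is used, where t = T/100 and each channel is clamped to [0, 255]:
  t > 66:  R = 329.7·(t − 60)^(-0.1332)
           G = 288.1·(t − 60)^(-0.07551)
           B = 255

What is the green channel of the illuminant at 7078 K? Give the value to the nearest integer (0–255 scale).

t = 7078/100 = 70.78; the t > 66 branch applies.
G = 288.1·(70.78 − 60)^(-0.07551) = 288.1·10.78^(-0.07551) = 288.1·0.83565 = 240.752.
Rounded: 241.

241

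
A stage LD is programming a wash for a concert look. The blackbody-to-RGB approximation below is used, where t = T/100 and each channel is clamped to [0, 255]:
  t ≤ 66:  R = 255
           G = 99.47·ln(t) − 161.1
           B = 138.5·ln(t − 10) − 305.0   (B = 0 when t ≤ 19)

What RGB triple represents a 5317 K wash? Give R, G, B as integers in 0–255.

R=255, G=234, B=216

t = 5317/100 = 53.17; the t ≤ 66 branch applies.
R = 255 by definition for t ≤ 66.
G = 99.47·ln 53.17 − 161.1 = 99.47·3.9735 − 161.1 = 234.143.
B = 138.5·ln(53.17 − 10) − 305.0 = 138.5·ln 43.17 − 305.0 = 138.5·3.7651 − 305.0 = 216.473.
Rounded: (255, 234, 216).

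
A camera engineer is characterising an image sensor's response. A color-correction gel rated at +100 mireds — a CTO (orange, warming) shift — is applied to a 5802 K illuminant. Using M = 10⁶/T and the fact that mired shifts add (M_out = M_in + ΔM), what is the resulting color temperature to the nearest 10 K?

3670 K

M_in = 10⁶/5802 = 172.35 mireds.
M_out = 172.35 + (+100) = 272.35 mireds.
T_out = 10⁶/272.35 = 3671.7 K → 3670 K.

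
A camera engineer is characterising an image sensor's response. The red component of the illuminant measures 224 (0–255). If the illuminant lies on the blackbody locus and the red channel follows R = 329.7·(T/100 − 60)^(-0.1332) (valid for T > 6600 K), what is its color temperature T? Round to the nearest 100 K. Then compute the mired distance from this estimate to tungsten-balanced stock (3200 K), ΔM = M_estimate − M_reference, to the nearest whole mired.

-184 mireds

(t − 60)^(-0.1332) = 224/329.7 = 0.67941.
t − 60 = 0.67941^(1/-0.1332) = 0.67941^(-7.508) = 18.209, so t = 78.209.
T = 100·t = 7821 K → 7800 K to the nearest 100 K.
M_estimate = 10⁶/7800 = 128.21; M_reference = 10⁶/3200 = 312.50.
ΔM = 128.21 − 312.50 = -184.29 → -184 mireds.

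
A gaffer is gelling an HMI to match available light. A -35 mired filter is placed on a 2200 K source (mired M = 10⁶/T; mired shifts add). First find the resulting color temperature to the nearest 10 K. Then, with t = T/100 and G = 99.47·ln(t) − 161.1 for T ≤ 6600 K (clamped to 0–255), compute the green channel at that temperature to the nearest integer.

154

M_in = 10⁶/2200 = 454.55; M_out = 454.55 + (-35) = 419.55.
T_out = 10⁶/419.55 = 2383.5 K → 2380 K; t = 23.8.
G = 99.47·ln 23.8 − 161.1 = 99.47·3.1697 − 161.1 = 154.189.
Rounded: 154.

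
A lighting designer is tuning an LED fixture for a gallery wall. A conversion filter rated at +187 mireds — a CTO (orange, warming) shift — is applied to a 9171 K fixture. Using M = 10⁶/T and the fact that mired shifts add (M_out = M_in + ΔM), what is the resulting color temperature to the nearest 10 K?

M_in = 10⁶/9171 = 109.04 mireds.
M_out = 109.04 + (+187) = 296.04 mireds.
T_out = 10⁶/296.04 = 3377.9 K → 3380 K.

3380 K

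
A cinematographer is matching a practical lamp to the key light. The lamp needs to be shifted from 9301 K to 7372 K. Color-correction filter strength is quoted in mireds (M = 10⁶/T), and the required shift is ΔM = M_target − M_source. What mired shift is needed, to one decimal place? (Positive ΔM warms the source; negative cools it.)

+28.1 mireds

M_source = 10⁶/9301 = 107.515; M_target = 10⁶/7372 = 135.648.
ΔM = 135.648 − 107.515 = 28.133 → +28.1 mireds, a warming shift.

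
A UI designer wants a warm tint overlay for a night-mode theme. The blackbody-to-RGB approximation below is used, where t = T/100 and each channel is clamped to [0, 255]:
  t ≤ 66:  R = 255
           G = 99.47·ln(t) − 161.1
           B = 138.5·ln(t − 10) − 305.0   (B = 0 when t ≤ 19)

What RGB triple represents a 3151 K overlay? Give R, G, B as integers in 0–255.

R=255, G=182, B=120

t = 3151/100 = 31.51; the t ≤ 66 branch applies.
R = 255 by definition for t ≤ 66.
G = 99.47·ln 31.51 − 161.1 = 99.47·3.4503 − 161.1 = 182.102.
B = 138.5·ln(31.51 − 10) − 305.0 = 138.5·ln 21.51 − 305.0 = 138.5·3.0685 − 305.0 = 119.990.
Rounded: (255, 182, 120).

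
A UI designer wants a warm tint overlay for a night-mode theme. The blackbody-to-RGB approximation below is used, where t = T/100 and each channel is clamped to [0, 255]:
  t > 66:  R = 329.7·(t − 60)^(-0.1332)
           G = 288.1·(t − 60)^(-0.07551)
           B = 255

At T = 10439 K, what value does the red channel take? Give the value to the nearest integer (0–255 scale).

199

t = 10439/100 = 104.39; the t > 66 branch applies.
R = 329.7·(104.39 − 60)^(-0.1332) = 329.7·44.39^(-0.1332) = 329.7·0.60337 = 198.930.
Rounded: 199.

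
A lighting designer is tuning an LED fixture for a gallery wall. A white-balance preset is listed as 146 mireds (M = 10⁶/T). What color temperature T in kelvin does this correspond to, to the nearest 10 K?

T = 10⁶ / 146 = 6849.32 K → 6850 K.

6850 K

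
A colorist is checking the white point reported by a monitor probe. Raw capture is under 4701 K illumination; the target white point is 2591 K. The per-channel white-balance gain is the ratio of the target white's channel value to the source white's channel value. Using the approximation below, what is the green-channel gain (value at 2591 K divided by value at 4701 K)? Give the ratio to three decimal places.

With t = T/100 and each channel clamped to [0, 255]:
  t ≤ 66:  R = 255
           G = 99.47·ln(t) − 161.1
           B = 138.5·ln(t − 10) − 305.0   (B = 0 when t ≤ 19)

0.733

At 4701 K (t = 47.01):
  G = 99.47·ln 47.01 − 161.1 = 99.47·3.8504 − 161.1 = 221.895.
At 2591 K (t = 25.91):
  G = 99.47·ln 25.91 − 161.1 = 99.47·3.2546 − 161.1 = 162.638.
Gain = 162.638 / 221.895 = 0.7329 → 0.733.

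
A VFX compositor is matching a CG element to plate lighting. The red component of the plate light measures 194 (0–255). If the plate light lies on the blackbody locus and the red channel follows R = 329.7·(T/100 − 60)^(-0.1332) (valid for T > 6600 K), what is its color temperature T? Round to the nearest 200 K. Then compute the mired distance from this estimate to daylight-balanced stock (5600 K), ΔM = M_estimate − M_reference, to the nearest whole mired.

(t − 60)^(-0.1332) = 194/329.7 = 0.58841.
t − 60 = 0.58841^(1/-0.1332) = 0.58841^(-7.508) = 53.593, so t = 113.593.
T = 100·t = 11359 K → 11400 K to the nearest 200 K.
M_estimate = 10⁶/11400 = 87.72; M_reference = 10⁶/5600 = 178.57.
ΔM = 87.72 − 178.57 = -90.85 → -91 mireds.

-91 mireds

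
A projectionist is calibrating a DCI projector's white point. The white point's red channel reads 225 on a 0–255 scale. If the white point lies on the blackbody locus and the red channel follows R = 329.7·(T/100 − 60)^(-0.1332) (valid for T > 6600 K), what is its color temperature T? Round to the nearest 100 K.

(t − 60)^(-0.1332) = 225/329.7 = 0.68244.
t − 60 = 0.68244^(1/-0.1332) = 0.68244^(-7.508) = 17.610, so t = 77.610.
T = 100·t = 7761 K → 7800 K to the nearest 100 K.

7800 K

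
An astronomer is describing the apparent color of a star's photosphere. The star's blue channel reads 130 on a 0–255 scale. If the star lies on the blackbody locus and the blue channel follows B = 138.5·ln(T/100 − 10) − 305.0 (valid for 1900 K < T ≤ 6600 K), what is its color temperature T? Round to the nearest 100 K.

3300 K

ln(t − 10) = (130 + 305.0) / 138.5 = 3.1408.
t − 10 = e^3.1408 = 23.122, so t = 33.122.
T = 100·t = 3312 K → 3300 K to the nearest 100 K.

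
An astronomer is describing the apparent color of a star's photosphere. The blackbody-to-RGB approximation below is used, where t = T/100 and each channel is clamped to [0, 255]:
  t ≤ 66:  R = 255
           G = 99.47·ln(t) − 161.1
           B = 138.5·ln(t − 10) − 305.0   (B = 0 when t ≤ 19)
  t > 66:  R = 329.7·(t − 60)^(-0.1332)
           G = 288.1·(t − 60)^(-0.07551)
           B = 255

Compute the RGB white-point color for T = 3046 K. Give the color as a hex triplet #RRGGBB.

#FFB371

t = 3046/100 = 30.46; the t ≤ 66 branch applies.
R = 255 by definition for t ≤ 66.
G = 99.47·ln 30.46 − 161.1 = 99.47·3.4164 − 161.1 = 178.731.
B = 138.5·ln(30.46 − 10) − 305.0 = 138.5·ln 20.46 − 305.0 = 138.5·3.0185 − 305.0 = 113.058.
Rounded: (255, 179, 113).
In hex: #FFB371.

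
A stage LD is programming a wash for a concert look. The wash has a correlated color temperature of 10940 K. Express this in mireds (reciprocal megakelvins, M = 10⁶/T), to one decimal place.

91.4 mireds

M = 10⁶ / 10940 = 91.408 → 91.4 mireds.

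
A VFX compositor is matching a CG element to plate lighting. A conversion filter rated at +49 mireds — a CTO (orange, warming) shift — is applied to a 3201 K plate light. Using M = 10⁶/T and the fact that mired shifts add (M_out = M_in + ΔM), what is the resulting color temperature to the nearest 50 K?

M_in = 10⁶/3201 = 312.40 mireds.
M_out = 312.40 + (+49) = 361.40 mireds.
T_out = 10⁶/361.40 = 2767.0 K → 2750 K.

2750 K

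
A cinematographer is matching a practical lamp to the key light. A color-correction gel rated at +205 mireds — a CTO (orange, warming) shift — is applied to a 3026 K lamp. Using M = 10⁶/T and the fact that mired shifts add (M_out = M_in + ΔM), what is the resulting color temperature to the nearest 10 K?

1870 K

M_in = 10⁶/3026 = 330.47 mireds.
M_out = 330.47 + (+205) = 535.47 mireds.
T_out = 10⁶/535.47 = 1867.5 K → 1870 K.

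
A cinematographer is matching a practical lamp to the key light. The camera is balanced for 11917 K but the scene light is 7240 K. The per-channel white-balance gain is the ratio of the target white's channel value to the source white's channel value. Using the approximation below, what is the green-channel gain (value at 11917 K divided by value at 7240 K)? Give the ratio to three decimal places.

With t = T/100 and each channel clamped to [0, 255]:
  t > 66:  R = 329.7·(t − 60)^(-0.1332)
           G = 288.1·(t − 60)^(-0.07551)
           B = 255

0.889

At 7240 K (t = 72.4):
  G = 288.1·(72.4 − 60)^(-0.07551) = 288.1·12.4^(-0.07551) = 288.1·0.82687 = 238.220.
At 11917 K (t = 119.17):
  G = 288.1·(119.17 − 60)^(-0.07551) = 288.1·59.17^(-0.07551) = 288.1·0.73483 = 211.705.
Gain = 211.705 / 238.220 = 0.8887 → 0.889.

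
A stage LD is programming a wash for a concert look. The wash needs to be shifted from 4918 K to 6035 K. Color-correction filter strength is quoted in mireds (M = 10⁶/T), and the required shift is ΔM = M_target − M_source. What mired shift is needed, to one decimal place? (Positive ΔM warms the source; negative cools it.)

-37.6 mireds

M_source = 10⁶/4918 = 203.335; M_target = 10⁶/6035 = 165.700.
ΔM = 165.700 − 203.335 = -37.635 → -37.6 mireds, a cooling shift.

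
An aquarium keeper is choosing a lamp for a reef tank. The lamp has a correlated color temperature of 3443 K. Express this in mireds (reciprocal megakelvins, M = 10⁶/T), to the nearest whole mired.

290 mireds

M = 10⁶ / 3443 = 290.444 → 290 mireds.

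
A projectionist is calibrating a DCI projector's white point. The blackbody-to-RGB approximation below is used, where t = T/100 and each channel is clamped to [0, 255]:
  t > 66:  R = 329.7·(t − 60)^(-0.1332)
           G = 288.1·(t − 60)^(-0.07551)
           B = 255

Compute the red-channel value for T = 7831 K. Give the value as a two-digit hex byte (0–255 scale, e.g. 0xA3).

t = 7831/100 = 78.31; the t > 66 branch applies.
R = 329.7·(78.31 − 60)^(-0.1332) = 329.7·18.31^(-0.1332) = 329.7·0.67891 = 223.835.
Rounded: 224; in hex, 0xE0.

0xE0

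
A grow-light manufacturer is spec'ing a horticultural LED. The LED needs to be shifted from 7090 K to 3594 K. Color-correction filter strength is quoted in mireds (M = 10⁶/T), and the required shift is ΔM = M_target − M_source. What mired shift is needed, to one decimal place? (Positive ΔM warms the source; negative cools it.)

+137.2 mireds

M_source = 10⁶/7090 = 141.044; M_target = 10⁶/3594 = 278.242.
ΔM = 278.242 − 141.044 = 137.198 → +137.2 mireds, a warming shift.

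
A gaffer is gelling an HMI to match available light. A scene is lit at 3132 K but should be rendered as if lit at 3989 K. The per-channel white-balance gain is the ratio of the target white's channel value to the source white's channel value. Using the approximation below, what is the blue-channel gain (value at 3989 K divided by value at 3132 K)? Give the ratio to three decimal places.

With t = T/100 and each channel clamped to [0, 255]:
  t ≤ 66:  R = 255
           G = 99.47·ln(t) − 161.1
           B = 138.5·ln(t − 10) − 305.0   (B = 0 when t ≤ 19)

At 3132 K (t = 31.32):
  B = 138.5·ln(31.32 − 10) − 305.0 = 138.5·ln 21.32 − 305.0 = 138.5·3.0596 − 305.0 = 118.761.
At 3989 K (t = 39.89):
  B = 138.5·ln(39.89 − 10) − 305.0 = 138.5·ln 29.89 − 305.0 = 138.5·3.3975 − 305.0 = 165.557.
Gain = 165.557 / 118.761 = 1.3940 → 1.394.

1.394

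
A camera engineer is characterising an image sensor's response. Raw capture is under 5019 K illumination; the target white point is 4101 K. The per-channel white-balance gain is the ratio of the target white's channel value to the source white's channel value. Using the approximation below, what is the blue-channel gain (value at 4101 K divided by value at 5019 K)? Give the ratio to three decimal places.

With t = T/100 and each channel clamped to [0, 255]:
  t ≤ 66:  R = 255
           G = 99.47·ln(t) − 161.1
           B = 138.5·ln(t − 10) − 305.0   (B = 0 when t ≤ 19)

0.826

At 5019 K (t = 50.19):
  B = 138.5·ln(50.19 − 10) − 305.0 = 138.5·ln 40.19 − 305.0 = 138.5·3.6936 − 305.0 = 206.566.
At 4101 K (t = 41.01):
  B = 138.5·ln(41.01 − 10) − 305.0 = 138.5·ln 31.01 − 305.0 = 138.5·3.4343 − 305.0 = 170.652.
Gain = 170.652 / 206.566 = 0.8261 → 0.826.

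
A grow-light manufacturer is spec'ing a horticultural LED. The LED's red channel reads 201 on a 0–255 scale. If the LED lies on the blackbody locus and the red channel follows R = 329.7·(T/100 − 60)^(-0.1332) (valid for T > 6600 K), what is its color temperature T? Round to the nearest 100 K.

(t − 60)^(-0.1332) = 201/329.7 = 0.60965.
t − 60 = 0.60965^(1/-0.1332) = 0.60965^(-7.508) = 41.071, so t = 101.071.
T = 100·t = 10107 K → 10100 K to the nearest 100 K.

10100 K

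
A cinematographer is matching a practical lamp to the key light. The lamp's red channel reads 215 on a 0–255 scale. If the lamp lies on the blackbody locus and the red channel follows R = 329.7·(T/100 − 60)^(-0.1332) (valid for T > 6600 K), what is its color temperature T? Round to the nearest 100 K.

(t − 60)^(-0.1332) = 215/329.7 = 0.65211.
t − 60 = 0.65211^(1/-0.1332) = 0.65211^(-7.508) = 24.774, so t = 84.774.
T = 100·t = 8477 K → 8500 K to the nearest 100 K.

8500 K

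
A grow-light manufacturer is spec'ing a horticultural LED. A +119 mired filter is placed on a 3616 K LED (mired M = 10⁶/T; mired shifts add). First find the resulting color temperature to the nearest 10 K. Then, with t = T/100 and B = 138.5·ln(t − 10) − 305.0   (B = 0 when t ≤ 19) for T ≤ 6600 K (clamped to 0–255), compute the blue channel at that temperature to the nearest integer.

73

M_in = 10⁶/3616 = 276.55; M_out = 276.55 + (+119) = 395.55.
T_out = 10⁶/395.55 = 2528.1 K → 2530 K; t = 25.3.
B = 138.5·ln(25.3 − 10) − 305.0 = 138.5·ln 15.3 − 305.0 = 138.5·2.7279 − 305.0 = 72.808.
Rounded: 73.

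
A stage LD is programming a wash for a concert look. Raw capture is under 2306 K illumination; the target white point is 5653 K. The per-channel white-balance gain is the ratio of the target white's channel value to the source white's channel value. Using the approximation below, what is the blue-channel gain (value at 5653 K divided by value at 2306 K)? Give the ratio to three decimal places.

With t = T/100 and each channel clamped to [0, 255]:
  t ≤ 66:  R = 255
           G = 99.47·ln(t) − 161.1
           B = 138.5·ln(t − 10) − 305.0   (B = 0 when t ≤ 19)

4.458

At 2306 K (t = 23.06):
  B = 138.5·ln(23.06 − 10) − 305.0 = 138.5·ln 13.06 − 305.0 = 138.5·2.5696 − 305.0 = 50.883.
At 5653 K (t = 56.53):
  B = 138.5·ln(56.53 − 10) − 305.0 = 138.5·ln 46.53 − 305.0 = 138.5·3.8401 − 305.0 = 226.853.
Gain = 226.853 / 50.883 = 4.4583 → 4.458.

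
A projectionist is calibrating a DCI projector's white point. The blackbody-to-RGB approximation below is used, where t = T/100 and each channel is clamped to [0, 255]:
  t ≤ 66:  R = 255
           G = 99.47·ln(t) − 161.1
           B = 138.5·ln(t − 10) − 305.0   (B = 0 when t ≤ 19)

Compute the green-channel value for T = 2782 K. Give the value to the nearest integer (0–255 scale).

170

t = 2782/100 = 27.82; the t ≤ 66 branch applies.
G = 99.47·ln 27.82 − 161.1 = 99.47·3.3258 − 161.1 = 169.713.
Rounded: 170.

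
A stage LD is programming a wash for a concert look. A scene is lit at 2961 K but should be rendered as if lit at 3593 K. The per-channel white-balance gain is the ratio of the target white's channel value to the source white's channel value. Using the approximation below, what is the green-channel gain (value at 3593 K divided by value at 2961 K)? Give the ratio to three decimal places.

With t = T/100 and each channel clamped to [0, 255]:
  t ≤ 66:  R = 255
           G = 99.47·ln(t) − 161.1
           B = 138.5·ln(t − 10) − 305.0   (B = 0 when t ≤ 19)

1.109

At 2961 K (t = 29.61):
  G = 99.47·ln 29.61 − 161.1 = 99.47·3.3881 − 161.1 = 175.916.
At 3593 K (t = 35.93):
  G = 99.47·ln 35.93 − 161.1 = 99.47·3.5816 − 161.1 = 195.159.
Gain = 195.159 / 175.916 = 1.1094 → 1.109.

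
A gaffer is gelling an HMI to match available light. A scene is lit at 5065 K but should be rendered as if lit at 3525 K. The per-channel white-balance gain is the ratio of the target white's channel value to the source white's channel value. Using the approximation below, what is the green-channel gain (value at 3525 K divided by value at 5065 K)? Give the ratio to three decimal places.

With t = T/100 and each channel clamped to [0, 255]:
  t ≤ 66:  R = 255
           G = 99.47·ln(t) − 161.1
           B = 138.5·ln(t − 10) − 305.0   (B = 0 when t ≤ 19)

0.843

At 5065 K (t = 50.65):
  G = 99.47·ln 50.65 − 161.1 = 99.47·3.9249 − 161.1 = 229.314.
At 3525 K (t = 35.25):
  G = 99.47·ln 35.25 − 161.1 = 99.47·3.5625 − 161.1 = 193.258.
Gain = 193.258 / 229.314 = 0.8428 → 0.843.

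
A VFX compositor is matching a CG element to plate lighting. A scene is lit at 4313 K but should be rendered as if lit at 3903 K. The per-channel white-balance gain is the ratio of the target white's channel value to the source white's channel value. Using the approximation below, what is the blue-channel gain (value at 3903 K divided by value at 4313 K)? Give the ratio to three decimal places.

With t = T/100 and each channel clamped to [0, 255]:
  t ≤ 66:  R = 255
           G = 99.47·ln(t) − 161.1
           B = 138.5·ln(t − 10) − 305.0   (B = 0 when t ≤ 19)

0.898

At 4313 K (t = 43.13):
  B = 138.5·ln(43.13 − 10) − 305.0 = 138.5·ln 33.13 − 305.0 = 138.5·3.5004 − 305.0 = 179.811.
At 3903 K (t = 39.03):
  B = 138.5·ln(39.03 − 10) − 305.0 = 138.5·ln 29.03 − 305.0 = 138.5·3.3683 − 305.0 = 161.514.
Gain = 161.514 / 179.811 = 0.8982 → 0.898.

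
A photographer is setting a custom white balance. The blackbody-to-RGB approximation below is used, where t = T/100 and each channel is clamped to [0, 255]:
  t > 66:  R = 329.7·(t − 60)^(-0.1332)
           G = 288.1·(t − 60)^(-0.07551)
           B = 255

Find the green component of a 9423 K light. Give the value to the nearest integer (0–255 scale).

t = 9423/100 = 94.23; the t > 66 branch applies.
G = 288.1·(94.23 − 60)^(-0.07551) = 288.1·34.23^(-0.07551) = 288.1·0.76584 = 220.638.
Rounded: 221.

221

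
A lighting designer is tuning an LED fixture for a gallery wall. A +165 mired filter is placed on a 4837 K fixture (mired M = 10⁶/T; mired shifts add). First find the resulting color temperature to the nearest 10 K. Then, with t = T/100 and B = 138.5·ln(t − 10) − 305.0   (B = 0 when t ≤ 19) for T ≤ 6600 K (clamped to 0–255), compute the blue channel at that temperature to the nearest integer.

M_in = 10⁶/4837 = 206.74; M_out = 206.74 + (+165) = 371.74.
T_out = 10⁶/371.74 = 2690.1 K → 2690 K; t = 26.9.
B = 138.5·ln(26.9 − 10) − 305.0 = 138.5·ln 16.9 − 305.0 = 138.5·2.8273 − 305.0 = 86.583.
Rounded: 87.

87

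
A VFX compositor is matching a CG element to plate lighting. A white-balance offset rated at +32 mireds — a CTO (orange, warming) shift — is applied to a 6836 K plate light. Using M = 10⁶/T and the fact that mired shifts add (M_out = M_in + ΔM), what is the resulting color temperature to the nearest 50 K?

5600 K

M_in = 10⁶/6836 = 146.28 mireds.
M_out = 146.28 + (+32) = 178.28 mireds.
T_out = 10⁶/178.28 = 5609.0 K → 5600 K.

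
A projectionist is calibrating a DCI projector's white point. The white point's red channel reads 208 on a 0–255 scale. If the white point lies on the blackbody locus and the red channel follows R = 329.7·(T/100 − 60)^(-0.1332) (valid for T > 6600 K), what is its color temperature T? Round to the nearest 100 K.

(t − 60)^(-0.1332) = 208/329.7 = 0.63088.
t − 60 = 0.63088^(1/-0.1332) = 0.63088^(-7.508) = 31.763, so t = 91.763.
T = 100·t = 9176 K → 9200 K to the nearest 100 K.

9200 K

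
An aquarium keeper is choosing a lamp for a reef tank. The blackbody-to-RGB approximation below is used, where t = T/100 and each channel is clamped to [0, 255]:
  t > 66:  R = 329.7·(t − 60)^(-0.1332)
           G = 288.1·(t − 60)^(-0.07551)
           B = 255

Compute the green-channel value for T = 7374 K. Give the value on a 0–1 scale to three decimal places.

t = 7374/100 = 73.74; the t > 66 branch applies.
G = 288.1·(73.74 − 60)^(-0.07551) = 288.1·13.74^(-0.07551) = 288.1·0.82048 = 236.382.
On a 0–1 scale: 236.382/255 = 0.9270 → 0.927.

0.927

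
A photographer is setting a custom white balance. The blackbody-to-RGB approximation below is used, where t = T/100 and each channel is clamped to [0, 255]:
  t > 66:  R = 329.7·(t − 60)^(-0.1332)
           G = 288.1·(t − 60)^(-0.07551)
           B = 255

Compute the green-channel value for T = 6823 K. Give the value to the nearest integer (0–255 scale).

246

t = 6823/100 = 68.23; the t > 66 branch applies.
G = 288.1·(68.23 − 60)^(-0.07551) = 288.1·8.23^(-0.07551) = 288.1·0.85286 = 245.709.
Rounded: 246.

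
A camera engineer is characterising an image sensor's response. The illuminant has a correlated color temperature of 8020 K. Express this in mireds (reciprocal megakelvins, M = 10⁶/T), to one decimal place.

124.7 mireds

M = 10⁶ / 8020 = 124.688 → 124.7 mireds.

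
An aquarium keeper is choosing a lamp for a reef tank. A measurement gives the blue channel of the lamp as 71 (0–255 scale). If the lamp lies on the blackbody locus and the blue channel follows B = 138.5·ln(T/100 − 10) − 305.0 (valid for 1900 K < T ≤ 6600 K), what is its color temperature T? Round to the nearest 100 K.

ln(t − 10) = (71 + 305.0) / 138.5 = 2.7148.
t − 10 = e^2.7148 = 15.102, so t = 25.102.
T = 100·t = 2510 K → 2500 K to the nearest 100 K.

2500 K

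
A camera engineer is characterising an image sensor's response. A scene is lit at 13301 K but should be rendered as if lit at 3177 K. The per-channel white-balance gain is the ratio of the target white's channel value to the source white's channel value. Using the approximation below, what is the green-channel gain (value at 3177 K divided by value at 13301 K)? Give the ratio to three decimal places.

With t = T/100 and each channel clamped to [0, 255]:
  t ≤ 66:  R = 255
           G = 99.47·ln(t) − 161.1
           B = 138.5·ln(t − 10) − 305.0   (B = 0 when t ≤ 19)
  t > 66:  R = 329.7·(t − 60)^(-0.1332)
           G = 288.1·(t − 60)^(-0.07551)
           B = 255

0.878

At 13301 K (t = 133.01):
  G = 288.1·(133.01 − 60)^(-0.07551) = 288.1·73.01^(-0.07551) = 288.1·0.72326 = 208.372.
At 3177 K (t = 31.77):
  G = 99.47·ln 31.77 − 161.1 = 99.47·3.4585 − 161.1 = 182.919.
Gain = 182.919 / 208.372 = 0.8778 → 0.878.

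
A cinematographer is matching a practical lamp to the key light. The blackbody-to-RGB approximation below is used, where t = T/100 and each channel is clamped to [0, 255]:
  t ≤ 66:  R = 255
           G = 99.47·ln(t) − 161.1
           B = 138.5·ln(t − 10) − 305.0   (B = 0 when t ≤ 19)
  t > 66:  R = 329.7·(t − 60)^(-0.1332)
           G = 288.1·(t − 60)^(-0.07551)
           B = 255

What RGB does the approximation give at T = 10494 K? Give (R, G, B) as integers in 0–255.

t = 10494/100 = 104.94; the t > 66 branch applies.
R = 329.7·(104.94 − 60)^(-0.1332) = 329.7·44.94^(-0.1332) = 329.7·0.60238 = 198.604.
G = 288.1·(104.94 − 60)^(-0.07551) = 288.1·44.94^(-0.07551) = 288.1·0.75026 = 216.149.
B = 255 by definition for t > 66.
Rounded: (199, 216, 255).

(199, 216, 255)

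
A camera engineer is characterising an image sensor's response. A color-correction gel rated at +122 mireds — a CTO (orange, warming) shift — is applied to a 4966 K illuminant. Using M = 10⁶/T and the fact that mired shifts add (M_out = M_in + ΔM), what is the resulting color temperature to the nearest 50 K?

M_in = 10⁶/4966 = 201.37 mireds.
M_out = 201.37 + (+122) = 323.37 mireds.
T_out = 10⁶/323.37 = 3092.4 K → 3100 K.

3100 K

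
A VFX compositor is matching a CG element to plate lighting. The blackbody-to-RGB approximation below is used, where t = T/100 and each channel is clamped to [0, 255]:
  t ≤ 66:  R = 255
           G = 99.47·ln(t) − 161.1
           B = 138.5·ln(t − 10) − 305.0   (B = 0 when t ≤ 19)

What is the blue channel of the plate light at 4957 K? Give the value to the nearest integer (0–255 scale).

t = 4957/100 = 49.57; the t ≤ 66 branch applies.
B = 138.5·ln(49.57 − 10) − 305.0 = 138.5·ln 39.57 − 305.0 = 138.5·3.6781 − 305.0 = 204.413.
Rounded: 204.

204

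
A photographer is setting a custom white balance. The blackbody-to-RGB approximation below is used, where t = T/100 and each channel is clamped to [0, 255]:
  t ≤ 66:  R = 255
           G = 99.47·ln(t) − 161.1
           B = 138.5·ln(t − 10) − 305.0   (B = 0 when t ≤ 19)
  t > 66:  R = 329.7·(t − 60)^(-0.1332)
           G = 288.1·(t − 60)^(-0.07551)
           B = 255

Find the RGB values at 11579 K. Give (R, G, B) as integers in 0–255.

(193, 213, 255)

t = 11579/100 = 115.79; the t > 66 branch applies.
R = 329.7·(115.79 − 60)^(-0.1332) = 329.7·55.79^(-0.1332) = 329.7·0.58527 = 192.965.
G = 288.1·(115.79 − 60)^(-0.07551) = 288.1·55.79^(-0.07551) = 288.1·0.73810 = 212.648.
B = 255 by definition for t > 66.
Rounded: (193, 213, 255).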